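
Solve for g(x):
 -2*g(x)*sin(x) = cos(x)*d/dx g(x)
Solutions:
 g(x) = C1*cos(x)^2


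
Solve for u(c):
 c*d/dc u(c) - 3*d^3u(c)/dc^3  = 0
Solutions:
 u(c) = C1 + Integral(C2*airyai(3^(2/3)*c/3) + C3*airybi(3^(2/3)*c/3), c)


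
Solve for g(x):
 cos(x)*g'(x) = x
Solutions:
 g(x) = C1 + Integral(x/cos(x), x)


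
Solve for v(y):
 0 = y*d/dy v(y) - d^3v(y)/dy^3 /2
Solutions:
 v(y) = C1 + Integral(C2*airyai(2^(1/3)*y) + C3*airybi(2^(1/3)*y), y)


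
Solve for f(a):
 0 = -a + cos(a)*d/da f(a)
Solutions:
 f(a) = C1 + Integral(a/cos(a), a)


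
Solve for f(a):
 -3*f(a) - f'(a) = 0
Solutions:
 f(a) = C1*exp(-3*a)


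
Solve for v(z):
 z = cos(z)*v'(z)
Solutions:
 v(z) = C1 + Integral(z/cos(z), z)


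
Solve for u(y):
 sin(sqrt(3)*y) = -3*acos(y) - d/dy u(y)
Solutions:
 u(y) = C1 - 3*y*acos(y) + 3*sqrt(1 - y^2) + sqrt(3)*cos(sqrt(3)*y)/3


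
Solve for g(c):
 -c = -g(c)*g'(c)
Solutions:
 g(c) = -sqrt(C1 + c^2)
 g(c) = sqrt(C1 + c^2)


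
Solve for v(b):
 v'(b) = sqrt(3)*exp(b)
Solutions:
 v(b) = C1 + sqrt(3)*exp(b)


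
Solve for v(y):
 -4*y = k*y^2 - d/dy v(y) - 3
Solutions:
 v(y) = C1 + k*y^3/3 + 2*y^2 - 3*y


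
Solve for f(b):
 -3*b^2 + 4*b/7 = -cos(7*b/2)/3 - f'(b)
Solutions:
 f(b) = C1 + b^3 - 2*b^2/7 - 2*sin(7*b/2)/21


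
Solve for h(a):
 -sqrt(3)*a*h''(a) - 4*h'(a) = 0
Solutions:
 h(a) = C1 + C2*a^(1 - 4*sqrt(3)/3)


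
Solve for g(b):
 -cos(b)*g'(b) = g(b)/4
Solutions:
 g(b) = C1*(sin(b) - 1)^(1/8)/(sin(b) + 1)^(1/8)


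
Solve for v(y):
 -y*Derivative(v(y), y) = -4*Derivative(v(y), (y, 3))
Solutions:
 v(y) = C1 + Integral(C2*airyai(2^(1/3)*y/2) + C3*airybi(2^(1/3)*y/2), y)


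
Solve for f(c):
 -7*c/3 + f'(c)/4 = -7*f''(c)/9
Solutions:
 f(c) = C1 + C2*exp(-9*c/28) + 14*c^2/3 - 784*c/27


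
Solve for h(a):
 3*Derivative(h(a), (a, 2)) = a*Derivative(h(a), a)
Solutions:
 h(a) = C1 + C2*erfi(sqrt(6)*a/6)


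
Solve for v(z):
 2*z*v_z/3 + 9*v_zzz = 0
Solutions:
 v(z) = C1 + Integral(C2*airyai(-2^(1/3)*z/3) + C3*airybi(-2^(1/3)*z/3), z)


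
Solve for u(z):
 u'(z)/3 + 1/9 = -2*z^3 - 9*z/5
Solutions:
 u(z) = C1 - 3*z^4/2 - 27*z^2/10 - z/3


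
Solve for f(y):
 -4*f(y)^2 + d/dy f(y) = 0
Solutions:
 f(y) = -1/(C1 + 4*y)


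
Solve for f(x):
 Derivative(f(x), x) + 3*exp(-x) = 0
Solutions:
 f(x) = C1 + 3*exp(-x)


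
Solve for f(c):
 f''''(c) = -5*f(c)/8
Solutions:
 f(c) = (C1*sin(2^(3/4)*5^(1/4)*c/4) + C2*cos(2^(3/4)*5^(1/4)*c/4))*exp(-2^(3/4)*5^(1/4)*c/4) + (C3*sin(2^(3/4)*5^(1/4)*c/4) + C4*cos(2^(3/4)*5^(1/4)*c/4))*exp(2^(3/4)*5^(1/4)*c/4)


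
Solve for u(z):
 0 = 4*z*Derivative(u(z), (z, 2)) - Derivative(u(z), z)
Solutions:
 u(z) = C1 + C2*z^(5/4)


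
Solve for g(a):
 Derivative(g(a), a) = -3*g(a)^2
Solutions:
 g(a) = 1/(C1 + 3*a)


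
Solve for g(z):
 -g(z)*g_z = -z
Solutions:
 g(z) = -sqrt(C1 + z^2)
 g(z) = sqrt(C1 + z^2)


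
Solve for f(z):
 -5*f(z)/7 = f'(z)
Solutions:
 f(z) = C1*exp(-5*z/7)


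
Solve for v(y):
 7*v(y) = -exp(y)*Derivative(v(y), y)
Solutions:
 v(y) = C1*exp(7*exp(-y))


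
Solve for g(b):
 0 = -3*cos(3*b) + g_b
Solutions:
 g(b) = C1 + sin(3*b)


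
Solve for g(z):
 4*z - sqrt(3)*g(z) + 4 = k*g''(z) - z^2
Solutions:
 g(z) = C1*exp(-3^(1/4)*z*sqrt(-1/k)) + C2*exp(3^(1/4)*z*sqrt(-1/k)) - 2*k/3 + sqrt(3)*z^2/3 + 4*sqrt(3)*z/3 + 4*sqrt(3)/3


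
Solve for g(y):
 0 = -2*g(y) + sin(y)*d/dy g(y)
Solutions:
 g(y) = C1*(cos(y) - 1)/(cos(y) + 1)


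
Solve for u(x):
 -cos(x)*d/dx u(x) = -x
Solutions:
 u(x) = C1 + Integral(x/cos(x), x)


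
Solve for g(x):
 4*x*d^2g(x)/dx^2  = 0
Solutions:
 g(x) = C1 + C2*x


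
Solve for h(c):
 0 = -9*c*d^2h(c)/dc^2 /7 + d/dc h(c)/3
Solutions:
 h(c) = C1 + C2*c^(34/27)


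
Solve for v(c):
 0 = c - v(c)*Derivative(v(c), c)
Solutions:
 v(c) = -sqrt(C1 + c^2)
 v(c) = sqrt(C1 + c^2)


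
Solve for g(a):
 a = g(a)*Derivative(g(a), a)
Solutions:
 g(a) = -sqrt(C1 + a^2)
 g(a) = sqrt(C1 + a^2)


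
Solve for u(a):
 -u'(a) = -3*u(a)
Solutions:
 u(a) = C1*exp(3*a)


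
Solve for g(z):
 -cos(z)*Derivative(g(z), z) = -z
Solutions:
 g(z) = C1 + Integral(z/cos(z), z)


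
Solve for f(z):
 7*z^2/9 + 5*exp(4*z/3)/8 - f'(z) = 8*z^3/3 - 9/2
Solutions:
 f(z) = C1 - 2*z^4/3 + 7*z^3/27 + 9*z/2 + 15*exp(4*z/3)/32


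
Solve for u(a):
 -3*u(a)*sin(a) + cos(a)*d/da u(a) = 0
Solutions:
 u(a) = C1/cos(a)^3


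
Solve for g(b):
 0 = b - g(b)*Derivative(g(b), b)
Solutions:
 g(b) = -sqrt(C1 + b^2)
 g(b) = sqrt(C1 + b^2)


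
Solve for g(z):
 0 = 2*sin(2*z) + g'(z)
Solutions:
 g(z) = C1 + cos(2*z)


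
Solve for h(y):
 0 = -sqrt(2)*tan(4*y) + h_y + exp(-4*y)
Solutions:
 h(y) = C1 + sqrt(2)*log(tan(4*y)^2 + 1)/8 + exp(-4*y)/4


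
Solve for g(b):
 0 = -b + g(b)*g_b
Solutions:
 g(b) = -sqrt(C1 + b^2)
 g(b) = sqrt(C1 + b^2)


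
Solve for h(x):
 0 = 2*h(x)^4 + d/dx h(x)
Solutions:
 h(x) = (-3^(2/3) - 3*3^(1/6)*I)*(1/(C1 + 2*x))^(1/3)/6
 h(x) = (-3^(2/3) + 3*3^(1/6)*I)*(1/(C1 + 2*x))^(1/3)/6
 h(x) = (1/(C1 + 6*x))^(1/3)


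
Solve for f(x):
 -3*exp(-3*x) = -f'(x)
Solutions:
 f(x) = C1 - exp(-3*x)


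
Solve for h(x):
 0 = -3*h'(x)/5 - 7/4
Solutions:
 h(x) = C1 - 35*x/12


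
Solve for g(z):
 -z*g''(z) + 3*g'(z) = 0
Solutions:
 g(z) = C1 + C2*z^4


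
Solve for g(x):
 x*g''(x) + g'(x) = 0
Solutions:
 g(x) = C1 + C2*log(x)


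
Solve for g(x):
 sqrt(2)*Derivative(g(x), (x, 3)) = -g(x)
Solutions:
 g(x) = C3*exp(-2^(5/6)*x/2) + (C1*sin(2^(5/6)*sqrt(3)*x/4) + C2*cos(2^(5/6)*sqrt(3)*x/4))*exp(2^(5/6)*x/4)


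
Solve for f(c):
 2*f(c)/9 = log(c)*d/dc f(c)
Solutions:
 f(c) = C1*exp(2*li(c)/9)


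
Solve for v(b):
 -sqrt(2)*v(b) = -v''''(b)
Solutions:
 v(b) = C1*exp(-2^(1/8)*b) + C2*exp(2^(1/8)*b) + C3*sin(2^(1/8)*b) + C4*cos(2^(1/8)*b)


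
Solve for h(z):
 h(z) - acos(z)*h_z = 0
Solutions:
 h(z) = C1*exp(Integral(1/acos(z), z))


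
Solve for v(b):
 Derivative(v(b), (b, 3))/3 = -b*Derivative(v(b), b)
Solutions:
 v(b) = C1 + Integral(C2*airyai(-3^(1/3)*b) + C3*airybi(-3^(1/3)*b), b)


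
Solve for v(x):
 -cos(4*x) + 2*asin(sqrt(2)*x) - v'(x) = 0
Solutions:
 v(x) = C1 + 2*x*asin(sqrt(2)*x) + sqrt(2)*sqrt(1 - 2*x^2) - sin(4*x)/4


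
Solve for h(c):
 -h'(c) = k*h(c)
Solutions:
 h(c) = C1*exp(-c*k)


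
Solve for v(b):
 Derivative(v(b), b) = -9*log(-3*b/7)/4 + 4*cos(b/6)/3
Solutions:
 v(b) = C1 - 9*b*log(-b)/4 - 9*b*log(3)/4 + 9*b/4 + 9*b*log(7)/4 + 8*sin(b/6)


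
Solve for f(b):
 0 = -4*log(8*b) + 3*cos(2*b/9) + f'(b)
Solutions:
 f(b) = C1 + 4*b*log(b) - 4*b + 12*b*log(2) - 27*sin(2*b/9)/2


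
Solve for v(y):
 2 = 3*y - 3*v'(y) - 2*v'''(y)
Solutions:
 v(y) = C1 + C2*sin(sqrt(6)*y/2) + C3*cos(sqrt(6)*y/2) + y^2/2 - 2*y/3


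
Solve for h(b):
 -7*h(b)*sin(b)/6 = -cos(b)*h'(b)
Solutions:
 h(b) = C1/cos(b)^(7/6)


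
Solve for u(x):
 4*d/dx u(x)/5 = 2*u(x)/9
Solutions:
 u(x) = C1*exp(5*x/18)


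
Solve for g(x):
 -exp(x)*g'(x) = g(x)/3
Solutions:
 g(x) = C1*exp(exp(-x)/3)


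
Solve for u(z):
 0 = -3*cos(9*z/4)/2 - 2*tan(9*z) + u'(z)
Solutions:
 u(z) = C1 - 2*log(cos(9*z))/9 + 2*sin(9*z/4)/3


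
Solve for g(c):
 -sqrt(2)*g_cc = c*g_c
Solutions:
 g(c) = C1 + C2*erf(2^(1/4)*c/2)


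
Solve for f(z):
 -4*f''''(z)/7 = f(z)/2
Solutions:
 f(z) = (C1*sin(2^(3/4)*7^(1/4)*z/4) + C2*cos(2^(3/4)*7^(1/4)*z/4))*exp(-2^(3/4)*7^(1/4)*z/4) + (C3*sin(2^(3/4)*7^(1/4)*z/4) + C4*cos(2^(3/4)*7^(1/4)*z/4))*exp(2^(3/4)*7^(1/4)*z/4)


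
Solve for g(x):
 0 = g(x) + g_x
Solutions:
 g(x) = C1*exp(-x)


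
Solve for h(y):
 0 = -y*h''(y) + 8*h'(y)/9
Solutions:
 h(y) = C1 + C2*y^(17/9)


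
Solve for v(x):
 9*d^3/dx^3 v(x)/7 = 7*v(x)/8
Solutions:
 v(x) = C3*exp(3^(1/3)*7^(2/3)*x/6) + (C1*sin(3^(5/6)*7^(2/3)*x/12) + C2*cos(3^(5/6)*7^(2/3)*x/12))*exp(-3^(1/3)*7^(2/3)*x/12)


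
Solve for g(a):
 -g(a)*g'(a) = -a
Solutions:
 g(a) = -sqrt(C1 + a^2)
 g(a) = sqrt(C1 + a^2)


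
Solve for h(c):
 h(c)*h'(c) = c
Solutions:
 h(c) = -sqrt(C1 + c^2)
 h(c) = sqrt(C1 + c^2)


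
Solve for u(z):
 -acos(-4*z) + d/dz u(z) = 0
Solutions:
 u(z) = C1 + z*acos(-4*z) + sqrt(1 - 16*z^2)/4


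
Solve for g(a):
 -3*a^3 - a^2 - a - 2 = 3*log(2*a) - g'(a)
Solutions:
 g(a) = C1 + 3*a^4/4 + a^3/3 + a^2/2 + 3*a*log(a) - a + a*log(8)


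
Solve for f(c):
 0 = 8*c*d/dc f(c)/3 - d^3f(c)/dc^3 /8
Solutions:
 f(c) = C1 + Integral(C2*airyai(4*3^(2/3)*c/3) + C3*airybi(4*3^(2/3)*c/3), c)


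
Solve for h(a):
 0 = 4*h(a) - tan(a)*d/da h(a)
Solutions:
 h(a) = C1*sin(a)^4


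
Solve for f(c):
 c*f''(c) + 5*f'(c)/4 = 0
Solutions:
 f(c) = C1 + C2/c^(1/4)


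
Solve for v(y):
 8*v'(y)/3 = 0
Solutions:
 v(y) = C1


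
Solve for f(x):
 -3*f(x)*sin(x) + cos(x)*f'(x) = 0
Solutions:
 f(x) = C1/cos(x)^3


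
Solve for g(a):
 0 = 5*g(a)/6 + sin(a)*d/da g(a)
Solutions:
 g(a) = C1*(cos(a) + 1)^(5/12)/(cos(a) - 1)^(5/12)


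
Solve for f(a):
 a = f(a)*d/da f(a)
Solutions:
 f(a) = -sqrt(C1 + a^2)
 f(a) = sqrt(C1 + a^2)


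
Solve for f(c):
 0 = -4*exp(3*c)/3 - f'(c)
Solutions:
 f(c) = C1 - 4*exp(3*c)/9


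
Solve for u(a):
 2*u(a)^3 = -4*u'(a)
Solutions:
 u(a) = -sqrt(-1/(C1 - a))
 u(a) = sqrt(-1/(C1 - a))


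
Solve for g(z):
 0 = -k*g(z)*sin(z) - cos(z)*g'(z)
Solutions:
 g(z) = C1*exp(k*log(cos(z)))


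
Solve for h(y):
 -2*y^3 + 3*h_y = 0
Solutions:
 h(y) = C1 + y^4/6


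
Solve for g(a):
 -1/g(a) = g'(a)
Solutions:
 g(a) = -sqrt(C1 - 2*a)
 g(a) = sqrt(C1 - 2*a)


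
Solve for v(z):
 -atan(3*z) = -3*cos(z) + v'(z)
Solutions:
 v(z) = C1 - z*atan(3*z) + log(9*z^2 + 1)/6 + 3*sin(z)


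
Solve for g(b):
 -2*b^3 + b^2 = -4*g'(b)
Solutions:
 g(b) = C1 + b^4/8 - b^3/12


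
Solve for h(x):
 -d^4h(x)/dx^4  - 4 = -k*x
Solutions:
 h(x) = C1 + C2*x + C3*x^2 + C4*x^3 + k*x^5/120 - x^4/6


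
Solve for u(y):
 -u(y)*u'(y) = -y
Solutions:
 u(y) = -sqrt(C1 + y^2)
 u(y) = sqrt(C1 + y^2)


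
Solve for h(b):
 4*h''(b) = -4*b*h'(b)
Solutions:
 h(b) = C1 + C2*erf(sqrt(2)*b/2)


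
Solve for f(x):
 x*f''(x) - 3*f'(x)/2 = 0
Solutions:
 f(x) = C1 + C2*x^(5/2)


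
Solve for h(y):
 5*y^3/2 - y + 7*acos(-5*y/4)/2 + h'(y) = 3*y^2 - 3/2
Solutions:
 h(y) = C1 - 5*y^4/8 + y^3 + y^2/2 - 7*y*acos(-5*y/4)/2 - 3*y/2 - 7*sqrt(16 - 25*y^2)/10


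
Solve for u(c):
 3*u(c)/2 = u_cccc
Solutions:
 u(c) = C1*exp(-2^(3/4)*3^(1/4)*c/2) + C2*exp(2^(3/4)*3^(1/4)*c/2) + C3*sin(2^(3/4)*3^(1/4)*c/2) + C4*cos(2^(3/4)*3^(1/4)*c/2)


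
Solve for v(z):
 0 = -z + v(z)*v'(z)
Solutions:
 v(z) = -sqrt(C1 + z^2)
 v(z) = sqrt(C1 + z^2)


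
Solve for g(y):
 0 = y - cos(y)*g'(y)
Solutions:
 g(y) = C1 + Integral(y/cos(y), y)


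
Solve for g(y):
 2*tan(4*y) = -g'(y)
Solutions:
 g(y) = C1 + log(cos(4*y))/2


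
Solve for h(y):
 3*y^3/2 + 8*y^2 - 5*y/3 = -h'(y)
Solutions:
 h(y) = C1 - 3*y^4/8 - 8*y^3/3 + 5*y^2/6


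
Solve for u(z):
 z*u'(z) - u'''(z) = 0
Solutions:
 u(z) = C1 + Integral(C2*airyai(z) + C3*airybi(z), z)


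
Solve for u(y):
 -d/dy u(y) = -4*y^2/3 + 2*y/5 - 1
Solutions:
 u(y) = C1 + 4*y^3/9 - y^2/5 + y


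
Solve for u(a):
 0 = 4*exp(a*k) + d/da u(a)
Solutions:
 u(a) = C1 - 4*exp(a*k)/k


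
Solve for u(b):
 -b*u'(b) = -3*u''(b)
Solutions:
 u(b) = C1 + C2*erfi(sqrt(6)*b/6)


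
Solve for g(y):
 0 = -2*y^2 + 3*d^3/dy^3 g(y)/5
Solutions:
 g(y) = C1 + C2*y + C3*y^2 + y^5/18


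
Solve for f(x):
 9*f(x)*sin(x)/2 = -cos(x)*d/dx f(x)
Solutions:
 f(x) = C1*cos(x)^(9/2)


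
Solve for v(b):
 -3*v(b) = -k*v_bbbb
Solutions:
 v(b) = C1*exp(-3^(1/4)*b*(1/k)^(1/4)) + C2*exp(3^(1/4)*b*(1/k)^(1/4)) + C3*exp(-3^(1/4)*I*b*(1/k)^(1/4)) + C4*exp(3^(1/4)*I*b*(1/k)^(1/4))


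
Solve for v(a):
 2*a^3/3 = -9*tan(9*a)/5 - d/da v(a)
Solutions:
 v(a) = C1 - a^4/6 + log(cos(9*a))/5


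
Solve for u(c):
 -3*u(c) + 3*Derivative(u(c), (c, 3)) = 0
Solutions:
 u(c) = C3*exp(c) + (C1*sin(sqrt(3)*c/2) + C2*cos(sqrt(3)*c/2))*exp(-c/2)


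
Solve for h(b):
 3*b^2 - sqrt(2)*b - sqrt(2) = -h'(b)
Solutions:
 h(b) = C1 - b^3 + sqrt(2)*b^2/2 + sqrt(2)*b


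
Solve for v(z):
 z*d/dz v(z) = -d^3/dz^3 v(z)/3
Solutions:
 v(z) = C1 + Integral(C2*airyai(-3^(1/3)*z) + C3*airybi(-3^(1/3)*z), z)


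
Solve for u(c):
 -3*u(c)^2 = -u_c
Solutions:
 u(c) = -1/(C1 + 3*c)


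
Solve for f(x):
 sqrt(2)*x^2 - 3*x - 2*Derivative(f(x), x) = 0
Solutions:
 f(x) = C1 + sqrt(2)*x^3/6 - 3*x^2/4


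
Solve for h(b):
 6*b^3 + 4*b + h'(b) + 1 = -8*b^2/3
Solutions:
 h(b) = C1 - 3*b^4/2 - 8*b^3/9 - 2*b^2 - b


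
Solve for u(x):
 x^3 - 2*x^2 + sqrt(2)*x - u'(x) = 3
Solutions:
 u(x) = C1 + x^4/4 - 2*x^3/3 + sqrt(2)*x^2/2 - 3*x


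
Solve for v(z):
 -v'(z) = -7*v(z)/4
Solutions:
 v(z) = C1*exp(7*z/4)


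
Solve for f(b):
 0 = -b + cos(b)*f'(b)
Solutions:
 f(b) = C1 + Integral(b/cos(b), b)


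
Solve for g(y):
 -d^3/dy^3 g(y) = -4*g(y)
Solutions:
 g(y) = C3*exp(2^(2/3)*y) + (C1*sin(2^(2/3)*sqrt(3)*y/2) + C2*cos(2^(2/3)*sqrt(3)*y/2))*exp(-2^(2/3)*y/2)


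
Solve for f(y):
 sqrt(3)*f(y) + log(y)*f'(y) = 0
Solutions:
 f(y) = C1*exp(-sqrt(3)*li(y))


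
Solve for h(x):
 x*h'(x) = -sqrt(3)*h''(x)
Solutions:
 h(x) = C1 + C2*erf(sqrt(2)*3^(3/4)*x/6)


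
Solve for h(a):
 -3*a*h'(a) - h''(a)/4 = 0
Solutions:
 h(a) = C1 + C2*erf(sqrt(6)*a)


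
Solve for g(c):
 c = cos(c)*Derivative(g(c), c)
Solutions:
 g(c) = C1 + Integral(c/cos(c), c)


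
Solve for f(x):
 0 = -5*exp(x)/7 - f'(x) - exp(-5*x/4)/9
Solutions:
 f(x) = C1 - 5*exp(x)/7 + 4*exp(-5*x/4)/45


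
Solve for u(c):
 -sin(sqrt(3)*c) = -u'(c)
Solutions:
 u(c) = C1 - sqrt(3)*cos(sqrt(3)*c)/3


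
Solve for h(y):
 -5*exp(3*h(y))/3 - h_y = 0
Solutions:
 h(y) = log((-1 - sqrt(3)*I)*(1/(C1 + 5*y))^(1/3)/2)
 h(y) = log((-1 + sqrt(3)*I)*(1/(C1 + 5*y))^(1/3)/2)
 h(y) = log(1/(C1 + 5*y))/3


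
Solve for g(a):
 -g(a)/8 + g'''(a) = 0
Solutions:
 g(a) = C3*exp(a/2) + (C1*sin(sqrt(3)*a/4) + C2*cos(sqrt(3)*a/4))*exp(-a/4)


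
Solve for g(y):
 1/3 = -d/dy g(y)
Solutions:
 g(y) = C1 - y/3


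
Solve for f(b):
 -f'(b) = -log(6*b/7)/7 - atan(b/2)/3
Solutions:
 f(b) = C1 + b*log(b)/7 + b*atan(b/2)/3 - b*log(7)/7 - b/7 + b*log(6)/7 - log(b^2 + 4)/3


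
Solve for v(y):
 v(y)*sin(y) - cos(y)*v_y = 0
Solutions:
 v(y) = C1/cos(y)


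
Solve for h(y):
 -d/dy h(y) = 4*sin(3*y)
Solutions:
 h(y) = C1 + 4*cos(3*y)/3


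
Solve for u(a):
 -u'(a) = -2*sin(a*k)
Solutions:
 u(a) = C1 - 2*cos(a*k)/k


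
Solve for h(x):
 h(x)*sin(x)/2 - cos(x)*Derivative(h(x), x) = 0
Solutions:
 h(x) = C1/sqrt(cos(x))


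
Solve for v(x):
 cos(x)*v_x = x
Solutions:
 v(x) = C1 + Integral(x/cos(x), x)


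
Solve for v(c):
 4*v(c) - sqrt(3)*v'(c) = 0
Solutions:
 v(c) = C1*exp(4*sqrt(3)*c/3)


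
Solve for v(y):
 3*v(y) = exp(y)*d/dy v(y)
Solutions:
 v(y) = C1*exp(-3*exp(-y))


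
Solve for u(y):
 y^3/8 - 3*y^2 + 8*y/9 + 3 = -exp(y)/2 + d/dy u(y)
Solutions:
 u(y) = C1 + y^4/32 - y^3 + 4*y^2/9 + 3*y + exp(y)/2


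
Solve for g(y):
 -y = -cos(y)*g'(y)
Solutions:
 g(y) = C1 + Integral(y/cos(y), y)


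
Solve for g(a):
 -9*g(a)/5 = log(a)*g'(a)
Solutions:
 g(a) = C1*exp(-9*li(a)/5)


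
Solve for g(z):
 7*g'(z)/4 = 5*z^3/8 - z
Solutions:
 g(z) = C1 + 5*z^4/56 - 2*z^2/7


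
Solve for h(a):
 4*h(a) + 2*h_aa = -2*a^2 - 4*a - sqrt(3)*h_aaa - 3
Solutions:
 h(a) = C1*exp(a*(-4*sqrt(3) + 2*2^(2/3)/(sqrt(267) + 85*sqrt(3)/9)^(1/3) + 3*2^(1/3)*(sqrt(267) + 85*sqrt(3)/9)^(1/3))/18)*sin(sqrt(3)*a*(-3*(2*sqrt(267) + 170*sqrt(3)/9)^(1/3) + 4/(2*sqrt(267) + 170*sqrt(3)/9)^(1/3))/18) + C2*exp(a*(-4*sqrt(3) + 2*2^(2/3)/(sqrt(267) + 85*sqrt(3)/9)^(1/3) + 3*2^(1/3)*(sqrt(267) + 85*sqrt(3)/9)^(1/3))/18)*cos(sqrt(3)*a*(-3*(2*sqrt(267) + 170*sqrt(3)/9)^(1/3) + 4/(2*sqrt(267) + 170*sqrt(3)/9)^(1/3))/18) + C3*exp(-a*(2*2^(2/3)/(sqrt(267) + 85*sqrt(3)/9)^(1/3) + 2*sqrt(3) + 3*2^(1/3)*(sqrt(267) + 85*sqrt(3)/9)^(1/3))/9) - a^2/2 - a - 1/4


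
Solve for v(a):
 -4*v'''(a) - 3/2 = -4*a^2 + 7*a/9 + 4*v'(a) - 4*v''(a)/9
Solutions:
 v(a) = C1 + a^3/3 + a^2/72 - 1537*a/648 + (C2*sin(sqrt(323)*a/18) + C3*cos(sqrt(323)*a/18))*exp(a/18)


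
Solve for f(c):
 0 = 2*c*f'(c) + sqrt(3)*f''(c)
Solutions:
 f(c) = C1 + C2*erf(3^(3/4)*c/3)


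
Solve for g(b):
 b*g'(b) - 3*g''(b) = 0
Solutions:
 g(b) = C1 + C2*erfi(sqrt(6)*b/6)


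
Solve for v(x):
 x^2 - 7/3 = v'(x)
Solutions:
 v(x) = C1 + x^3/3 - 7*x/3


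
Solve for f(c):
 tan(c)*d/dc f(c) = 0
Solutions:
 f(c) = C1


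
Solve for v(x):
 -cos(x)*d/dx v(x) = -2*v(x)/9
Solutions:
 v(x) = C1*(sin(x) + 1)^(1/9)/(sin(x) - 1)^(1/9)


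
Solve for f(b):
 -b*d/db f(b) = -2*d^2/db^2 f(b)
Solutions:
 f(b) = C1 + C2*erfi(b/2)


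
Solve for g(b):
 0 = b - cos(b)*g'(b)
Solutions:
 g(b) = C1 + Integral(b/cos(b), b)


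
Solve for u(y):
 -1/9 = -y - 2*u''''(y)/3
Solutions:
 u(y) = C1 + C2*y + C3*y^2 + C4*y^3 - y^5/80 + y^4/144


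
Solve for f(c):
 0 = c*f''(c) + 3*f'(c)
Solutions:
 f(c) = C1 + C2/c^2


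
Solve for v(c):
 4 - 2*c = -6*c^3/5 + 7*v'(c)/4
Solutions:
 v(c) = C1 + 6*c^4/35 - 4*c^2/7 + 16*c/7


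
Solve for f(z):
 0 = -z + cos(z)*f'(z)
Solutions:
 f(z) = C1 + Integral(z/cos(z), z)


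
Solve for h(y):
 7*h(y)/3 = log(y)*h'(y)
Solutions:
 h(y) = C1*exp(7*li(y)/3)


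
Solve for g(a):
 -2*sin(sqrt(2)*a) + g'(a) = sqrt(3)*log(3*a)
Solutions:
 g(a) = C1 + sqrt(3)*a*(log(a) - 1) + sqrt(3)*a*log(3) - sqrt(2)*cos(sqrt(2)*a)


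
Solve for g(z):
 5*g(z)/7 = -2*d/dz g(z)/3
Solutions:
 g(z) = C1*exp(-15*z/14)


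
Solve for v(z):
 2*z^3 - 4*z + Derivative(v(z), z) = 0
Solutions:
 v(z) = C1 - z^4/2 + 2*z^2


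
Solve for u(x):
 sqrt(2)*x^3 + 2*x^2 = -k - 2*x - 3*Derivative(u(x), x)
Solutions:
 u(x) = C1 - k*x/3 - sqrt(2)*x^4/12 - 2*x^3/9 - x^2/3


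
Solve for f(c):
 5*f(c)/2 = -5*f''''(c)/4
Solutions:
 f(c) = (C1*sin(2^(3/4)*c/2) + C2*cos(2^(3/4)*c/2))*exp(-2^(3/4)*c/2) + (C3*sin(2^(3/4)*c/2) + C4*cos(2^(3/4)*c/2))*exp(2^(3/4)*c/2)


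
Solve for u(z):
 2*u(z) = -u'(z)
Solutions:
 u(z) = C1*exp(-2*z)


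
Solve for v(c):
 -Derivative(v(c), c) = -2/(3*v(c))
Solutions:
 v(c) = -sqrt(C1 + 12*c)/3
 v(c) = sqrt(C1 + 12*c)/3


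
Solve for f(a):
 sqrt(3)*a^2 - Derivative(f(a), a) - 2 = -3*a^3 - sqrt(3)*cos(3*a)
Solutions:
 f(a) = C1 + 3*a^4/4 + sqrt(3)*a^3/3 - 2*a + sqrt(3)*sin(3*a)/3


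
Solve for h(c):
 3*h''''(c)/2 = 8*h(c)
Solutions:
 h(c) = C1*exp(-2*3^(3/4)*c/3) + C2*exp(2*3^(3/4)*c/3) + C3*sin(2*3^(3/4)*c/3) + C4*cos(2*3^(3/4)*c/3)


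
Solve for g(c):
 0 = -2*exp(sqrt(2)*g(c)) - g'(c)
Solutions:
 g(c) = sqrt(2)*(2*log(1/(C1 + 2*c)) - log(2))/4


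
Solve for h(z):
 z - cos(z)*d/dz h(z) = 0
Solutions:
 h(z) = C1 + Integral(z/cos(z), z)


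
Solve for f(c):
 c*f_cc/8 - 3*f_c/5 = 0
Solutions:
 f(c) = C1 + C2*c^(29/5)


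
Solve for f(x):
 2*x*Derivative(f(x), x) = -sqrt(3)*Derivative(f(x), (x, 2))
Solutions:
 f(x) = C1 + C2*erf(3^(3/4)*x/3)


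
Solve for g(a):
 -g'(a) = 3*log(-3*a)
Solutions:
 g(a) = C1 - 3*a*log(-a) + 3*a*(1 - log(3))


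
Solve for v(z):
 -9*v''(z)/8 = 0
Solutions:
 v(z) = C1 + C2*z


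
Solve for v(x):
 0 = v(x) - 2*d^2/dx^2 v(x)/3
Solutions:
 v(x) = C1*exp(-sqrt(6)*x/2) + C2*exp(sqrt(6)*x/2)


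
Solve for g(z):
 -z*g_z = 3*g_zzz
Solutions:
 g(z) = C1 + Integral(C2*airyai(-3^(2/3)*z/3) + C3*airybi(-3^(2/3)*z/3), z)


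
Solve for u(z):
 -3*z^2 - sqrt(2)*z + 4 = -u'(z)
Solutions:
 u(z) = C1 + z^3 + sqrt(2)*z^2/2 - 4*z


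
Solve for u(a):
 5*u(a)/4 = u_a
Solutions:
 u(a) = C1*exp(5*a/4)


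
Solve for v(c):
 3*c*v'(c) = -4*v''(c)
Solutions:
 v(c) = C1 + C2*erf(sqrt(6)*c/4)


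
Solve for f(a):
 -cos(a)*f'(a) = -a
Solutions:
 f(a) = C1 + Integral(a/cos(a), a)


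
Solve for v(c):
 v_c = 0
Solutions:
 v(c) = C1


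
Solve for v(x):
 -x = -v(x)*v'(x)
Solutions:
 v(x) = -sqrt(C1 + x^2)
 v(x) = sqrt(C1 + x^2)


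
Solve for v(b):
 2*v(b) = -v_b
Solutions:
 v(b) = C1*exp(-2*b)


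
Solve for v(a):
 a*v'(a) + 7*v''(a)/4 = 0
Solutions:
 v(a) = C1 + C2*erf(sqrt(14)*a/7)


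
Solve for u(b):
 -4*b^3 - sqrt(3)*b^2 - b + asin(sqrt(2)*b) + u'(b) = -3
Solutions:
 u(b) = C1 + b^4 + sqrt(3)*b^3/3 + b^2/2 - b*asin(sqrt(2)*b) - 3*b - sqrt(2)*sqrt(1 - 2*b^2)/2


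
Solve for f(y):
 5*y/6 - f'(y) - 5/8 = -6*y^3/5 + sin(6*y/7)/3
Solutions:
 f(y) = C1 + 3*y^4/10 + 5*y^2/12 - 5*y/8 + 7*cos(6*y/7)/18


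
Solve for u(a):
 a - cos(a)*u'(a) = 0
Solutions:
 u(a) = C1 + Integral(a/cos(a), a)


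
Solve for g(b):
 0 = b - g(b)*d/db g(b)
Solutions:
 g(b) = -sqrt(C1 + b^2)
 g(b) = sqrt(C1 + b^2)


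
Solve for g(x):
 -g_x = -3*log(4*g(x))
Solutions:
 -Integral(1/(log(_y) + 2*log(2)), (_y, g(x)))/3 = C1 - x


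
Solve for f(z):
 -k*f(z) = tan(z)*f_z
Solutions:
 f(z) = C1*exp(-k*log(sin(z)))


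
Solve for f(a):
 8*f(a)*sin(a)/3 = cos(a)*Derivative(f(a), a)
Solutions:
 f(a) = C1/cos(a)^(8/3)


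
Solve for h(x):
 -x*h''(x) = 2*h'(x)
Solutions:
 h(x) = C1 + C2/x


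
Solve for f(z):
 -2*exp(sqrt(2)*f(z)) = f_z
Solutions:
 f(z) = sqrt(2)*(2*log(1/(C1 + 2*z)) - log(2))/4


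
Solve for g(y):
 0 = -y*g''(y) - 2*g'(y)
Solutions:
 g(y) = C1 + C2/y


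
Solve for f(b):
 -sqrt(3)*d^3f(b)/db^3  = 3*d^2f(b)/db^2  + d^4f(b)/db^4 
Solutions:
 f(b) = C1 + C2*b + (C3*sin(3*b/2) + C4*cos(3*b/2))*exp(-sqrt(3)*b/2)


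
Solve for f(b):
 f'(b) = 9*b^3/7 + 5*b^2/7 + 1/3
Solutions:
 f(b) = C1 + 9*b^4/28 + 5*b^3/21 + b/3


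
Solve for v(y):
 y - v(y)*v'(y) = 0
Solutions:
 v(y) = -sqrt(C1 + y^2)
 v(y) = sqrt(C1 + y^2)


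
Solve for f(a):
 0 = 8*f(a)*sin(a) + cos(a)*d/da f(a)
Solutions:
 f(a) = C1*cos(a)^8


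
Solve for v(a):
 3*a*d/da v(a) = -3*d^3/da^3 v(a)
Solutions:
 v(a) = C1 + Integral(C2*airyai(-a) + C3*airybi(-a), a)


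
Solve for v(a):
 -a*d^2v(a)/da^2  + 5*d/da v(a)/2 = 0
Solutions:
 v(a) = C1 + C2*a^(7/2)


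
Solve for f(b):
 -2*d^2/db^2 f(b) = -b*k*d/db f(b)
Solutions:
 f(b) = Piecewise((-sqrt(pi)*C1*erf(b*sqrt(-k)/2)/sqrt(-k) - C2, (k > 0) | (k < 0)), (-C1*b - C2, True))


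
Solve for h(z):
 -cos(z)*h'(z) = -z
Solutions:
 h(z) = C1 + Integral(z/cos(z), z)


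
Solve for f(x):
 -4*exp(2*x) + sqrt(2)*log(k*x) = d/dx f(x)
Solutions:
 f(x) = C1 + sqrt(2)*x*log(k*x) - sqrt(2)*x - 2*exp(2*x)


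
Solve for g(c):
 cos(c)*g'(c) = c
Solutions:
 g(c) = C1 + Integral(c/cos(c), c)


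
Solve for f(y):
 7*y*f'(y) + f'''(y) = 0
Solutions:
 f(y) = C1 + Integral(C2*airyai(-7^(1/3)*y) + C3*airybi(-7^(1/3)*y), y)


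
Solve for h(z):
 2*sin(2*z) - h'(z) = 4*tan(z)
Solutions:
 h(z) = C1 + 4*log(cos(z)) - cos(2*z)


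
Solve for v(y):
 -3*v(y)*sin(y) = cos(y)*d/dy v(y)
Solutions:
 v(y) = C1*cos(y)^3


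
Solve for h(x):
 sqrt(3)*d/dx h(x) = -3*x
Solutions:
 h(x) = C1 - sqrt(3)*x^2/2


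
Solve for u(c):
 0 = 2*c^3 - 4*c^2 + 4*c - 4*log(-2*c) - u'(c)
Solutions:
 u(c) = C1 + c^4/2 - 4*c^3/3 + 2*c^2 - 4*c*log(-c) + 4*c*(1 - log(2))


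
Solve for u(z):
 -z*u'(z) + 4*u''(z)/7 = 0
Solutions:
 u(z) = C1 + C2*erfi(sqrt(14)*z/4)


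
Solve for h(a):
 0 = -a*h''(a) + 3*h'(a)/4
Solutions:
 h(a) = C1 + C2*a^(7/4)


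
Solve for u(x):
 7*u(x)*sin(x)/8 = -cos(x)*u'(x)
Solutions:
 u(x) = C1*cos(x)^(7/8)


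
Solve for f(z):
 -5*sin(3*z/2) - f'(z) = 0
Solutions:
 f(z) = C1 + 10*cos(3*z/2)/3


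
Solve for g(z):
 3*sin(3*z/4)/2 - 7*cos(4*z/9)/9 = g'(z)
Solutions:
 g(z) = C1 - 7*sin(4*z/9)/4 - 2*cos(3*z/4)


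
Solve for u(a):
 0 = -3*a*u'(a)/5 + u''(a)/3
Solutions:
 u(a) = C1 + C2*erfi(3*sqrt(10)*a/10)


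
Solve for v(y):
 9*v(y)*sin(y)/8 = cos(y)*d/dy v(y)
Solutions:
 v(y) = C1/cos(y)^(9/8)


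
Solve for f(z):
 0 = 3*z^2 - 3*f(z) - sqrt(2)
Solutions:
 f(z) = z^2 - sqrt(2)/3


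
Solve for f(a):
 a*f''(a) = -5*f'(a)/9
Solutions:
 f(a) = C1 + C2*a^(4/9)


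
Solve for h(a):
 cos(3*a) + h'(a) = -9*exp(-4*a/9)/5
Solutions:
 h(a) = C1 - sin(3*a)/3 + 81*exp(-4*a/9)/20


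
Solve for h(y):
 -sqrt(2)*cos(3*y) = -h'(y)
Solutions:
 h(y) = C1 + sqrt(2)*sin(3*y)/3


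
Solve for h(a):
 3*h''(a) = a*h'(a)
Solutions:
 h(a) = C1 + C2*erfi(sqrt(6)*a/6)


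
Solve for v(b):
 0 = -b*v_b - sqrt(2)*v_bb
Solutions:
 v(b) = C1 + C2*erf(2^(1/4)*b/2)


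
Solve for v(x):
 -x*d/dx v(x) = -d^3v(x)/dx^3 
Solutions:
 v(x) = C1 + Integral(C2*airyai(x) + C3*airybi(x), x)


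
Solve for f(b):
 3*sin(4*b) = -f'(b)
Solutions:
 f(b) = C1 + 3*cos(4*b)/4


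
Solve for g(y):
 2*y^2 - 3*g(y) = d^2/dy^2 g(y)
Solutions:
 g(y) = C1*sin(sqrt(3)*y) + C2*cos(sqrt(3)*y) + 2*y^2/3 - 4/9


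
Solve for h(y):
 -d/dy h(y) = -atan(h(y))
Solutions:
 Integral(1/atan(_y), (_y, h(y))) = C1 + y


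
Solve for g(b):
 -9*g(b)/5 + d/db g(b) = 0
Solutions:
 g(b) = C1*exp(9*b/5)


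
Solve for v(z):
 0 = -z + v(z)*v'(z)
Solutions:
 v(z) = -sqrt(C1 + z^2)
 v(z) = sqrt(C1 + z^2)


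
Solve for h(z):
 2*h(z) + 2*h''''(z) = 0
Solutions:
 h(z) = (C1*sin(sqrt(2)*z/2) + C2*cos(sqrt(2)*z/2))*exp(-sqrt(2)*z/2) + (C3*sin(sqrt(2)*z/2) + C4*cos(sqrt(2)*z/2))*exp(sqrt(2)*z/2)


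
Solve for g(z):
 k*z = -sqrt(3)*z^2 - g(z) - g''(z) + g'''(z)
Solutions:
 g(z) = C1*exp(z*(-2^(2/3)*(3*sqrt(93) + 29)^(1/3) - 2*2^(1/3)/(3*sqrt(93) + 29)^(1/3) + 4)/12)*sin(2^(1/3)*sqrt(3)*z*(-2^(1/3)*(3*sqrt(93) + 29)^(1/3) + 2/(3*sqrt(93) + 29)^(1/3))/12) + C2*exp(z*(-2^(2/3)*(3*sqrt(93) + 29)^(1/3) - 2*2^(1/3)/(3*sqrt(93) + 29)^(1/3) + 4)/12)*cos(2^(1/3)*sqrt(3)*z*(-2^(1/3)*(3*sqrt(93) + 29)^(1/3) + 2/(3*sqrt(93) + 29)^(1/3))/12) + C3*exp(z*(2*2^(1/3)/(3*sqrt(93) + 29)^(1/3) + 2 + 2^(2/3)*(3*sqrt(93) + 29)^(1/3))/6) - k*z - sqrt(3)*z^2 + 2*sqrt(3)


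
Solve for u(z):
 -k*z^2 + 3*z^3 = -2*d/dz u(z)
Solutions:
 u(z) = C1 + k*z^3/6 - 3*z^4/8


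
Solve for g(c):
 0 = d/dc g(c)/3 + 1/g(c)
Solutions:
 g(c) = -sqrt(C1 - 6*c)
 g(c) = sqrt(C1 - 6*c)


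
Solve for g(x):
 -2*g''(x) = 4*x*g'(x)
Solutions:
 g(x) = C1 + C2*erf(x)


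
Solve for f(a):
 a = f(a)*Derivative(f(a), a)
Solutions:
 f(a) = -sqrt(C1 + a^2)
 f(a) = sqrt(C1 + a^2)


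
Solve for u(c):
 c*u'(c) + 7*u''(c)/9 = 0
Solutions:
 u(c) = C1 + C2*erf(3*sqrt(14)*c/14)


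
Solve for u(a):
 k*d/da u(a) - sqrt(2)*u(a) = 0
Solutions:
 u(a) = C1*exp(sqrt(2)*a/k)


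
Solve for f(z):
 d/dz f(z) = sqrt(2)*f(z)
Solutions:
 f(z) = C1*exp(sqrt(2)*z)


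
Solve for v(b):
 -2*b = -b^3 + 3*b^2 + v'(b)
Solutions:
 v(b) = C1 + b^4/4 - b^3 - b^2


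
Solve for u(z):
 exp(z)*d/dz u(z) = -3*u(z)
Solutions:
 u(z) = C1*exp(3*exp(-z))


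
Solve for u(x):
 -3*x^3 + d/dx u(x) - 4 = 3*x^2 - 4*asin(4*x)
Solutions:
 u(x) = C1 + 3*x^4/4 + x^3 - 4*x*asin(4*x) + 4*x - sqrt(1 - 16*x^2)


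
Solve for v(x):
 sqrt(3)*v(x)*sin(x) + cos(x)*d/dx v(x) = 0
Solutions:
 v(x) = C1*cos(x)^(sqrt(3))


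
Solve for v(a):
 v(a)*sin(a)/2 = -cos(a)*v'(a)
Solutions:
 v(a) = C1*sqrt(cos(a))


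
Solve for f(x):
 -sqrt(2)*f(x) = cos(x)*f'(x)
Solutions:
 f(x) = C1*(sin(x) - 1)^(sqrt(2)/2)/(sin(x) + 1)^(sqrt(2)/2)


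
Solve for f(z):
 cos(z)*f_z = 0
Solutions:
 f(z) = C1


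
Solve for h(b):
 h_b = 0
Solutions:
 h(b) = C1


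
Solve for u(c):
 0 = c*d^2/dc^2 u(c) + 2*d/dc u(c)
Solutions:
 u(c) = C1 + C2/c


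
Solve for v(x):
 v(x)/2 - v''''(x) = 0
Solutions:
 v(x) = C1*exp(-2^(3/4)*x/2) + C2*exp(2^(3/4)*x/2) + C3*sin(2^(3/4)*x/2) + C4*cos(2^(3/4)*x/2)


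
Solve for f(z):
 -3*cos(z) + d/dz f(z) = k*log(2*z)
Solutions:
 f(z) = C1 + k*z*(log(z) - 1) + k*z*log(2) + 3*sin(z)


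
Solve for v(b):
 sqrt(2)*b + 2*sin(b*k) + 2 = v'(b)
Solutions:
 v(b) = C1 + sqrt(2)*b^2/2 + 2*b - 2*cos(b*k)/k


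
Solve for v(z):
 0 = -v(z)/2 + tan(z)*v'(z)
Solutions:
 v(z) = C1*sqrt(sin(z))


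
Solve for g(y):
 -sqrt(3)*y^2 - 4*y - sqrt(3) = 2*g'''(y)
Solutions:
 g(y) = C1 + C2*y + C3*y^2 - sqrt(3)*y^5/120 - y^4/12 - sqrt(3)*y^3/12


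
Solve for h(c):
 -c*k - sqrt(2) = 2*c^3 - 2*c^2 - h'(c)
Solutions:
 h(c) = C1 + c^4/2 - 2*c^3/3 + c^2*k/2 + sqrt(2)*c


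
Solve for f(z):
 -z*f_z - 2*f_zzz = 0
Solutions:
 f(z) = C1 + Integral(C2*airyai(-2^(2/3)*z/2) + C3*airybi(-2^(2/3)*z/2), z)


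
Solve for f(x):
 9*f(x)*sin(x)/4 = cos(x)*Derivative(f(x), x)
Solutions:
 f(x) = C1/cos(x)^(9/4)


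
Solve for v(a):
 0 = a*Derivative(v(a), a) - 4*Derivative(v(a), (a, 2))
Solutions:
 v(a) = C1 + C2*erfi(sqrt(2)*a/4)


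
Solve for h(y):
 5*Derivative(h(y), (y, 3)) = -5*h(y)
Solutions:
 h(y) = C3*exp(-y) + (C1*sin(sqrt(3)*y/2) + C2*cos(sqrt(3)*y/2))*exp(y/2)


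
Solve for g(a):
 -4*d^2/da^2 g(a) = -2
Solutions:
 g(a) = C1 + C2*a + a^2/4


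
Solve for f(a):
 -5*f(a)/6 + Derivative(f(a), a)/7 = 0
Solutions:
 f(a) = C1*exp(35*a/6)


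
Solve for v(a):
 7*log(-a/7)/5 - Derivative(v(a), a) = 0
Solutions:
 v(a) = C1 + 7*a*log(-a)/5 + 7*a*(-log(7) - 1)/5


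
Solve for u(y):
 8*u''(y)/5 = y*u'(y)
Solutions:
 u(y) = C1 + C2*erfi(sqrt(5)*y/4)


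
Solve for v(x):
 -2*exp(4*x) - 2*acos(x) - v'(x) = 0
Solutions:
 v(x) = C1 - 2*x*acos(x) + 2*sqrt(1 - x^2) - exp(4*x)/2


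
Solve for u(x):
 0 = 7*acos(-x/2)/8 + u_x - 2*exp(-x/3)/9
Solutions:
 u(x) = C1 - 7*x*acos(-x/2)/8 - 7*sqrt(4 - x^2)/8 - 2*exp(-x/3)/3


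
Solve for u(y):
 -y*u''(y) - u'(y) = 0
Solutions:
 u(y) = C1 + C2*log(y)


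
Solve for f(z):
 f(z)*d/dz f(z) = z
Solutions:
 f(z) = -sqrt(C1 + z^2)
 f(z) = sqrt(C1 + z^2)


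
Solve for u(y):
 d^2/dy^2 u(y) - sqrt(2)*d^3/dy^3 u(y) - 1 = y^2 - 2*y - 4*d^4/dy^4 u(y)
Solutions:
 u(y) = C1 + C2*y + y^4/12 + y^3*(-1 + sqrt(2))/3 + y^2*(-3/2 - sqrt(2)) + (C3*sin(sqrt(14)*y/8) + C4*cos(sqrt(14)*y/8))*exp(sqrt(2)*y/8)


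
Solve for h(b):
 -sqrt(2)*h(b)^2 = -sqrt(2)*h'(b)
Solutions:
 h(b) = -1/(C1 + b)


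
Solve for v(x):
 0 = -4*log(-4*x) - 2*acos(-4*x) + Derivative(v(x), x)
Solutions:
 v(x) = C1 + 4*x*log(-x) + 2*x*acos(-4*x) - 4*x + 8*x*log(2) + sqrt(1 - 16*x^2)/2


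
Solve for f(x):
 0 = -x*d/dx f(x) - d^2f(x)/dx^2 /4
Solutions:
 f(x) = C1 + C2*erf(sqrt(2)*x)


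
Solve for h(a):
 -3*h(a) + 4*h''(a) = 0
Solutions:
 h(a) = C1*exp(-sqrt(3)*a/2) + C2*exp(sqrt(3)*a/2)


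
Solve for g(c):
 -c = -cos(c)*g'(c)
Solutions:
 g(c) = C1 + Integral(c/cos(c), c)


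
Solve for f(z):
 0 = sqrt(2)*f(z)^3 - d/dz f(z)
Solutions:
 f(z) = -sqrt(2)*sqrt(-1/(C1 + sqrt(2)*z))/2
 f(z) = sqrt(2)*sqrt(-1/(C1 + sqrt(2)*z))/2


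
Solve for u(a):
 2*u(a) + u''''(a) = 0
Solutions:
 u(a) = (C1*sin(2^(3/4)*a/2) + C2*cos(2^(3/4)*a/2))*exp(-2^(3/4)*a/2) + (C3*sin(2^(3/4)*a/2) + C4*cos(2^(3/4)*a/2))*exp(2^(3/4)*a/2)


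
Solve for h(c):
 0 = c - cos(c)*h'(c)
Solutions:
 h(c) = C1 + Integral(c/cos(c), c)


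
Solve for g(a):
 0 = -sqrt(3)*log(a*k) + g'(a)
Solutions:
 g(a) = C1 + sqrt(3)*a*log(a*k) - sqrt(3)*a


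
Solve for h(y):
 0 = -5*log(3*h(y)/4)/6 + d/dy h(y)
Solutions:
 6*Integral(1/(-log(_y) - log(3) + 2*log(2)), (_y, h(y)))/5 = C1 - y


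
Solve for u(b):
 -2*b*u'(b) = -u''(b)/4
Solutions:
 u(b) = C1 + C2*erfi(2*b)


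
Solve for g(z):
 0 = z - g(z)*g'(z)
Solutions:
 g(z) = -sqrt(C1 + z^2)
 g(z) = sqrt(C1 + z^2)


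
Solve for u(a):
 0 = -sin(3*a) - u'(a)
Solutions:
 u(a) = C1 + cos(3*a)/3


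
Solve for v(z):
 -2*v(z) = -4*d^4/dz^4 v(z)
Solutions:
 v(z) = C1*exp(-2^(3/4)*z/2) + C2*exp(2^(3/4)*z/2) + C3*sin(2^(3/4)*z/2) + C4*cos(2^(3/4)*z/2)


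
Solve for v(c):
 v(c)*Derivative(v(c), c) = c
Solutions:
 v(c) = -sqrt(C1 + c^2)
 v(c) = sqrt(C1 + c^2)


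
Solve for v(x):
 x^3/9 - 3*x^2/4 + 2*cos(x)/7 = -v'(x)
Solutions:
 v(x) = C1 - x^4/36 + x^3/4 - 2*sin(x)/7


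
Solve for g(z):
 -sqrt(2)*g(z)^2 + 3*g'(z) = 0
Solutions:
 g(z) = -3/(C1 + sqrt(2)*z)


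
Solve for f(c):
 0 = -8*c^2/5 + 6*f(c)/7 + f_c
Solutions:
 f(c) = C1*exp(-6*c/7) + 28*c^2/15 - 196*c/45 + 686/135


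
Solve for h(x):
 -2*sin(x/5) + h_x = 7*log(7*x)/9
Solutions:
 h(x) = C1 + 7*x*log(x)/9 - 7*x/9 + 7*x*log(7)/9 - 10*cos(x/5)


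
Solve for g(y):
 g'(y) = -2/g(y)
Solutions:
 g(y) = -sqrt(C1 - 4*y)
 g(y) = sqrt(C1 - 4*y)


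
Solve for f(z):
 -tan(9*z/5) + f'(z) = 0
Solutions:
 f(z) = C1 - 5*log(cos(9*z/5))/9


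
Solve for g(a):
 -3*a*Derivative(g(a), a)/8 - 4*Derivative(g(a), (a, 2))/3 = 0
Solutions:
 g(a) = C1 + C2*erf(3*a/8)


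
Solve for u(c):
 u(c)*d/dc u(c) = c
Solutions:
 u(c) = -sqrt(C1 + c^2)
 u(c) = sqrt(C1 + c^2)


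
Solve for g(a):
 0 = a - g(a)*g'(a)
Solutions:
 g(a) = -sqrt(C1 + a^2)
 g(a) = sqrt(C1 + a^2)


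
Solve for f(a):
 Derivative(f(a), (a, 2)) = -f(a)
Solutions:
 f(a) = C1*sin(a) + C2*cos(a)


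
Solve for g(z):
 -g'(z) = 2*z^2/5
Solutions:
 g(z) = C1 - 2*z^3/15


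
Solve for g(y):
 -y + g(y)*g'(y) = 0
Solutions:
 g(y) = -sqrt(C1 + y^2)
 g(y) = sqrt(C1 + y^2)


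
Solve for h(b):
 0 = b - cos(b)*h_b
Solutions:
 h(b) = C1 + Integral(b/cos(b), b)


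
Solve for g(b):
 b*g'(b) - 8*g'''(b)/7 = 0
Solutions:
 g(b) = C1 + Integral(C2*airyai(7^(1/3)*b/2) + C3*airybi(7^(1/3)*b/2), b)


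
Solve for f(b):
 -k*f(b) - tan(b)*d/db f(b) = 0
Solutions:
 f(b) = C1*exp(-k*log(sin(b)))


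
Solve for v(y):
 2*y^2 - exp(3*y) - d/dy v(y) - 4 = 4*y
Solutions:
 v(y) = C1 + 2*y^3/3 - 2*y^2 - 4*y - exp(3*y)/3


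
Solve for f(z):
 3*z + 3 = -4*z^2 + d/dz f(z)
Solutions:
 f(z) = C1 + 4*z^3/3 + 3*z^2/2 + 3*z


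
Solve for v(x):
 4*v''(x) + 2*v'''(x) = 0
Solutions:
 v(x) = C1 + C2*x + C3*exp(-2*x)


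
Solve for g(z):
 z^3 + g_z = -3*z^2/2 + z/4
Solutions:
 g(z) = C1 - z^4/4 - z^3/2 + z^2/8


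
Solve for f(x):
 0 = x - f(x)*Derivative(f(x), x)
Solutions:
 f(x) = -sqrt(C1 + x^2)
 f(x) = sqrt(C1 + x^2)


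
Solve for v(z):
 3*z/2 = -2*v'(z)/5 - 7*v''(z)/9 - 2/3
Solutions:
 v(z) = C1 + C2*exp(-18*z/35) - 15*z^2/8 + 45*z/8


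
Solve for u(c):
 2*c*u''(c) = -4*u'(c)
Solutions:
 u(c) = C1 + C2/c


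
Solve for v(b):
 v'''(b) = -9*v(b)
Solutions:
 v(b) = C3*exp(-3^(2/3)*b) + (C1*sin(3*3^(1/6)*b/2) + C2*cos(3*3^(1/6)*b/2))*exp(3^(2/3)*b/2)


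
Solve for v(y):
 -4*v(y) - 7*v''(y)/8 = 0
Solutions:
 v(y) = C1*sin(4*sqrt(14)*y/7) + C2*cos(4*sqrt(14)*y/7)


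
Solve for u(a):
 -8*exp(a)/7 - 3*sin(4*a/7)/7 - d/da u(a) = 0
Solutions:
 u(a) = C1 - 8*exp(a)/7 + 3*cos(4*a/7)/4


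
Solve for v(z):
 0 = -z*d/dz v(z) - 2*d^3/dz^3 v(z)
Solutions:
 v(z) = C1 + Integral(C2*airyai(-2^(2/3)*z/2) + C3*airybi(-2^(2/3)*z/2), z)


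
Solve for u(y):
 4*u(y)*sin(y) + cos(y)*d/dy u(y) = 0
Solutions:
 u(y) = C1*cos(y)^4


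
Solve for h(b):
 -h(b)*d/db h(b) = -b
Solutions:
 h(b) = -sqrt(C1 + b^2)
 h(b) = sqrt(C1 + b^2)


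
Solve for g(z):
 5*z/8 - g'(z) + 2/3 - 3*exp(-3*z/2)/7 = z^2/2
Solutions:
 g(z) = C1 - z^3/6 + 5*z^2/16 + 2*z/3 + 2*exp(-3*z/2)/7


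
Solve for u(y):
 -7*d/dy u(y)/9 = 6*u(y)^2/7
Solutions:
 u(y) = 49/(C1 + 54*y)


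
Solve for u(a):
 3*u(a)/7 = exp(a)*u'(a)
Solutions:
 u(a) = C1*exp(-3*exp(-a)/7)


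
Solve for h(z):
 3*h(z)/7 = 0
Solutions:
 h(z) = 0


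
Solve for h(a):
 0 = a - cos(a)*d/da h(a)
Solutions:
 h(a) = C1 + Integral(a/cos(a), a)


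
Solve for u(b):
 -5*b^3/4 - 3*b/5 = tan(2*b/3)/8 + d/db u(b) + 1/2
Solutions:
 u(b) = C1 - 5*b^4/16 - 3*b^2/10 - b/2 + 3*log(cos(2*b/3))/16


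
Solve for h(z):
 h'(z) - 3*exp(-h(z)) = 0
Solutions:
 h(z) = log(C1 + 3*z)


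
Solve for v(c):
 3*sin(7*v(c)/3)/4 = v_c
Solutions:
 -3*c/4 + 3*log(cos(7*v(c)/3) - 1)/14 - 3*log(cos(7*v(c)/3) + 1)/14 = C1


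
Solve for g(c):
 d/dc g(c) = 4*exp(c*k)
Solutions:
 g(c) = C1 + 4*exp(c*k)/k


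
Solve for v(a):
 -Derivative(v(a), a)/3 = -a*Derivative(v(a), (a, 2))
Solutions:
 v(a) = C1 + C2*a^(4/3)


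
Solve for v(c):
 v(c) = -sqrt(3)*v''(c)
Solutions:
 v(c) = C1*sin(3^(3/4)*c/3) + C2*cos(3^(3/4)*c/3)


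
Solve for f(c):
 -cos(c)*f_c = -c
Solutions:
 f(c) = C1 + Integral(c/cos(c), c)


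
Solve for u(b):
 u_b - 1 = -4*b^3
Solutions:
 u(b) = C1 - b^4 + b


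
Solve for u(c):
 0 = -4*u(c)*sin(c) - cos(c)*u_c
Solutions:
 u(c) = C1*cos(c)^4


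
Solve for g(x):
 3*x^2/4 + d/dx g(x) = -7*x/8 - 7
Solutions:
 g(x) = C1 - x^3/4 - 7*x^2/16 - 7*x


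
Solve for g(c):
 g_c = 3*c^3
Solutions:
 g(c) = C1 + 3*c^4/4


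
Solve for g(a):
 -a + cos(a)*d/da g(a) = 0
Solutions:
 g(a) = C1 + Integral(a/cos(a), a)


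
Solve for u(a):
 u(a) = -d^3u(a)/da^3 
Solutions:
 u(a) = C3*exp(-a) + (C1*sin(sqrt(3)*a/2) + C2*cos(sqrt(3)*a/2))*exp(a/2)


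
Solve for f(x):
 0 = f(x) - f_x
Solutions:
 f(x) = C1*exp(x)


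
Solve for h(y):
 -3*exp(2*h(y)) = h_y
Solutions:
 h(y) = log(-sqrt(-1/(C1 - 3*y))) - log(2)/2
 h(y) = log(-1/(C1 - 3*y))/2 - log(2)/2


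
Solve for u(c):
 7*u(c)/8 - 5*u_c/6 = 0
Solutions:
 u(c) = C1*exp(21*c/20)


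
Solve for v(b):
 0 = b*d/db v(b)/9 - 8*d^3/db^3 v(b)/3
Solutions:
 v(b) = C1 + Integral(C2*airyai(3^(2/3)*b/6) + C3*airybi(3^(2/3)*b/6), b)


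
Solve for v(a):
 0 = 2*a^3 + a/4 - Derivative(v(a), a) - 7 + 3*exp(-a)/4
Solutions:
 v(a) = C1 + a^4/2 + a^2/8 - 7*a - 3*exp(-a)/4


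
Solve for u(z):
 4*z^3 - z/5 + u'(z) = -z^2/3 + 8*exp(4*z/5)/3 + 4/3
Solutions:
 u(z) = C1 - z^4 - z^3/9 + z^2/10 + 4*z/3 + 10*exp(4*z/5)/3


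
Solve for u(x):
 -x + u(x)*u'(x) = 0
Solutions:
 u(x) = -sqrt(C1 + x^2)
 u(x) = sqrt(C1 + x^2)


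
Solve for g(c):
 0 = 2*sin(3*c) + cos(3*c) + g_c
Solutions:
 g(c) = C1 - sin(3*c)/3 + 2*cos(3*c)/3


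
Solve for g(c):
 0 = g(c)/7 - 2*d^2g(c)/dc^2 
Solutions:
 g(c) = C1*exp(-sqrt(14)*c/14) + C2*exp(sqrt(14)*c/14)


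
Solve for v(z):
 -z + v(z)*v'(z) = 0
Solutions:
 v(z) = -sqrt(C1 + z^2)
 v(z) = sqrt(C1 + z^2)


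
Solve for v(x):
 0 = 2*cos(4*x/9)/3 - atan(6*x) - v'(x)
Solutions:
 v(x) = C1 - x*atan(6*x) + log(36*x^2 + 1)/12 + 3*sin(4*x/9)/2


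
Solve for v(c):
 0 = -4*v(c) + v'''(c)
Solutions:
 v(c) = C3*exp(2^(2/3)*c) + (C1*sin(2^(2/3)*sqrt(3)*c/2) + C2*cos(2^(2/3)*sqrt(3)*c/2))*exp(-2^(2/3)*c/2)


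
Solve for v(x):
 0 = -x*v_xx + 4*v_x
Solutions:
 v(x) = C1 + C2*x^5


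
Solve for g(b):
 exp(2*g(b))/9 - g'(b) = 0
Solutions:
 g(b) = log(-sqrt(-1/(C1 + b))) - log(2)/2 + log(3)
 g(b) = log(-1/(C1 + b))/2 - log(2)/2 + log(3)


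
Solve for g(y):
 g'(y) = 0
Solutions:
 g(y) = C1


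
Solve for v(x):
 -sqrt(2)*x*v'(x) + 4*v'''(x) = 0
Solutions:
 v(x) = C1 + Integral(C2*airyai(sqrt(2)*x/2) + C3*airybi(sqrt(2)*x/2), x)


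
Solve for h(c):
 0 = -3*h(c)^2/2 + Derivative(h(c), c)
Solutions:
 h(c) = -2/(C1 + 3*c)
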